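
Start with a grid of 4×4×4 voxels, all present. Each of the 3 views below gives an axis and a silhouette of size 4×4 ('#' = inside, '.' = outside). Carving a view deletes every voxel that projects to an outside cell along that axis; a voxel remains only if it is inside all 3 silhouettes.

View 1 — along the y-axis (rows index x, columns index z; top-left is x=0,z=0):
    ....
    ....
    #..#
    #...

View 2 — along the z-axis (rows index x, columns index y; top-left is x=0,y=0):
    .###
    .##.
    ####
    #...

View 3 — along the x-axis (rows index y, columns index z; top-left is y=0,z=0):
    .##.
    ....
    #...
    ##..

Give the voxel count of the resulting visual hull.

start: 4×4×4 = 64 voxels
[1] y-view keeps 3 columns → grid now 12
[2] z-view keeps 10 columns → grid now 9
[3] x-view keeps 5 columns → grid now 2

|visual hull| = 2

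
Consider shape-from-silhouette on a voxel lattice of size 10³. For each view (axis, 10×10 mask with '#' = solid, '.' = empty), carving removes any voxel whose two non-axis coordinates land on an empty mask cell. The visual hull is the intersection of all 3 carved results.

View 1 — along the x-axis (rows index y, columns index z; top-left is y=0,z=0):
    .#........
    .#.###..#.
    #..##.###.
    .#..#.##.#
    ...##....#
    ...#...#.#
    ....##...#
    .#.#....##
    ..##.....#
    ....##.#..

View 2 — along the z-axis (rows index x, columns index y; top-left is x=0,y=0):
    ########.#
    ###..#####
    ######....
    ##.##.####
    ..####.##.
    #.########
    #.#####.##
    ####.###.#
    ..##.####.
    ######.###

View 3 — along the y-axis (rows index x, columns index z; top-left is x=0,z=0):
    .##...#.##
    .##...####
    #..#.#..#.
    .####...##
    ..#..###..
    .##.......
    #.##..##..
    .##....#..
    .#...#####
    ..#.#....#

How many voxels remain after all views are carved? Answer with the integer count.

start: 10×10×10 = 1000 voxels
V1 x: intersect with YZ mask (36 set) -- 360 left
V2 z: intersect with XY mask (77 set) -- 280 left
V3 y: intersect with XZ mask (44 set) -- 114 left

voxel count = 114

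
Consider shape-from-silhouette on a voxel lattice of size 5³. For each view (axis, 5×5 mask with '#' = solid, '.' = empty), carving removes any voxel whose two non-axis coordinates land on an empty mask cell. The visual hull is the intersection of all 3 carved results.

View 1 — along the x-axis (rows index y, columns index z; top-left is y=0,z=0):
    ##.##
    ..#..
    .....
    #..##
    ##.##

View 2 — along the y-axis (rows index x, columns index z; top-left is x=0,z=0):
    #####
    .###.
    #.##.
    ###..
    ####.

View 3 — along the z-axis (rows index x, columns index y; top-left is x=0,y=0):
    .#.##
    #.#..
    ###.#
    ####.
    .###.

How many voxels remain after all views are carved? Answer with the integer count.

|visual hull| = 22

before carving: 125 voxels (5×5×5)
  1. axis=0 (YZ plane), |mask|=12  ⇒  voxels=60
  2. axis=1 (XZ plane), |mask|=18  ⇒  voxels=40
  3. axis=2 (XY plane), |mask|=16  ⇒  voxels=22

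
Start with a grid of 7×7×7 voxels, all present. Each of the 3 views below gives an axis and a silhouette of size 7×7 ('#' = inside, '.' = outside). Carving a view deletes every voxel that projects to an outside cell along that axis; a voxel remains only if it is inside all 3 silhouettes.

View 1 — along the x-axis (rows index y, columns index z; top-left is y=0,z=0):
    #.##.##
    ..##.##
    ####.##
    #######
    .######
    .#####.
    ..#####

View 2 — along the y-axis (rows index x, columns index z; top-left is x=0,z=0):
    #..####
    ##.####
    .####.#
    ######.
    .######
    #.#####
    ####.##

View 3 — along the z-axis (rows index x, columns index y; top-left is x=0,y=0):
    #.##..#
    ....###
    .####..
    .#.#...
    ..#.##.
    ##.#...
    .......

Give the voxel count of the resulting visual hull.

before carving: 343 voxels (7×7×7)
after view 1 [x-axis, 38 of 49 cells solid] → remaining = 266
after view 2 [y-axis, 40 of 49 cells solid] → remaining = 221
after view 3 [z-axis, 19 of 49 cells solid] → remaining = 87

|visual hull| = 87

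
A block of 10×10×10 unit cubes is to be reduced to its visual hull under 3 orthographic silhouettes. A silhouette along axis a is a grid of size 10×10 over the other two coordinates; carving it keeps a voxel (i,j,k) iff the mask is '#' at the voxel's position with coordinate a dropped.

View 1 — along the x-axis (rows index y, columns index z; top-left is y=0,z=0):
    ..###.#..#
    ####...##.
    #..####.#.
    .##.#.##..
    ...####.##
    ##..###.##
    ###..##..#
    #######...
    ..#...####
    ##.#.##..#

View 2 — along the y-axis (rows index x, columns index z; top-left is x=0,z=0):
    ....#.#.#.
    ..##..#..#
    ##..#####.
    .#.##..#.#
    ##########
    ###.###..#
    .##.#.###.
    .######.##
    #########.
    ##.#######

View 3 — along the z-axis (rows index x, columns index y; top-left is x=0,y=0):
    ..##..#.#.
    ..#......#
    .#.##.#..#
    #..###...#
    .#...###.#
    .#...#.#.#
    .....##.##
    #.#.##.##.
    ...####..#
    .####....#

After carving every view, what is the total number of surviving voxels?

before carving: 1000 voxels (10×10×10)
  1. axis=0 (YZ plane), |mask|=59  ⇒  voxels=590
  2. axis=1 (XZ plane), |mask|=68  ⇒  voxels=410
  3. axis=2 (XY plane), |mask|=45  ⇒  voxels=198

remaining voxels: 198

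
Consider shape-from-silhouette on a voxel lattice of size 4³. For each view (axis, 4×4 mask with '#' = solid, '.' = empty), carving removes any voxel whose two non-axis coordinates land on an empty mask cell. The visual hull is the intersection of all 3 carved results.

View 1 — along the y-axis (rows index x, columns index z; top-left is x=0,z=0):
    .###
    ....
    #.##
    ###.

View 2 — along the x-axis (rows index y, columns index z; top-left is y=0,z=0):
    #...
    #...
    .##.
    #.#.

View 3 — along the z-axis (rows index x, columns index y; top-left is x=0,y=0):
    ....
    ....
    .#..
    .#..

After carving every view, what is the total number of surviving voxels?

initial block: 4^3 = 64
[1] y-view keeps 9 columns → grid now 36
[2] x-view keeps 6 columns → grid now 14
[3] z-view keeps 2 columns → grid now 2

voxel count = 2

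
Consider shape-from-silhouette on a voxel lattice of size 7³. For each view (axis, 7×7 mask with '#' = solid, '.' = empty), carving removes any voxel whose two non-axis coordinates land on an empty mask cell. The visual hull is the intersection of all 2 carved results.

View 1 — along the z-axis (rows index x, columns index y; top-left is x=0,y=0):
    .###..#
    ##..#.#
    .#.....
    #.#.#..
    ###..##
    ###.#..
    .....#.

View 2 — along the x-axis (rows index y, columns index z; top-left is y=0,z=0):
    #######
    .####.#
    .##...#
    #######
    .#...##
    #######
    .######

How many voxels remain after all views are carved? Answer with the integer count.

initial block: 7^3 = 343
V1 z: intersect with XY mask (22 set) -- 154 left
V2 x: intersect with YZ mask (38 set) -- 113 left

voxel count = 113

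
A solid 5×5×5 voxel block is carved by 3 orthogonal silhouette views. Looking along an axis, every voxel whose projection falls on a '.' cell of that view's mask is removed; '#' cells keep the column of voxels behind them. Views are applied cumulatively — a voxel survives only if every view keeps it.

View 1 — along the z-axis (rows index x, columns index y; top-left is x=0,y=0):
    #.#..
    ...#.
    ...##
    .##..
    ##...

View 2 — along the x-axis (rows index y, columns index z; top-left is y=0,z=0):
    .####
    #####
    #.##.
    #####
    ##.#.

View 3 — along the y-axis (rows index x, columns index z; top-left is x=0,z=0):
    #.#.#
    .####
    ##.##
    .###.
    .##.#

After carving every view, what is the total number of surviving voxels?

before carving: 125 voxels (5×5×5)
V1 z: intersect with XY mask (9 set) -- 45 left
V2 x: intersect with YZ mask (20 set) -- 37 left
V3 y: intersect with XZ mask (17 set) -- 26 left

|visual hull| = 26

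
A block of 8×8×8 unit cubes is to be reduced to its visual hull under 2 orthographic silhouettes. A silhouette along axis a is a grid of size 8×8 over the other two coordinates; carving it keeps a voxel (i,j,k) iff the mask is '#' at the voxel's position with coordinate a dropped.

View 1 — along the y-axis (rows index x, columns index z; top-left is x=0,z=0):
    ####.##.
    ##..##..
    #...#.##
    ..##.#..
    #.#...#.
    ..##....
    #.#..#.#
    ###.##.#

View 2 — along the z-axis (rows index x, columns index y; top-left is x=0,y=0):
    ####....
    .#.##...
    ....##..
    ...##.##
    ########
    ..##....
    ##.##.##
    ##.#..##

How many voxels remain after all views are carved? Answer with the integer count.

initial block: 8^3 = 512
V1 y: intersect with XZ mask (32 set) -- 256 left
V2 z: intersect with XY mask (34 set) -- 138 left

remaining voxels: 138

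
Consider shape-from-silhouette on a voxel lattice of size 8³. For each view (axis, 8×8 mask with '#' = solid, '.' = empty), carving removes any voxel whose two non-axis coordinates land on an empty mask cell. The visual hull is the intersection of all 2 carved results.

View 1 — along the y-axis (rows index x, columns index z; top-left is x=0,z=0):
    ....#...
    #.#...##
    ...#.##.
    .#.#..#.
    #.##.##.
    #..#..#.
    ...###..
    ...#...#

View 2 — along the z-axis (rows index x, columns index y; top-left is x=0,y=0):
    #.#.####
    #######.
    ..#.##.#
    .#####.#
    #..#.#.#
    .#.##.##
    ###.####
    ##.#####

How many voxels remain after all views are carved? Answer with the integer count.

remaining voxels: 134

before carving: 512 voxels (8×8×8)
after view 1 [y-axis, 24 of 64 cells solid] → remaining = 192
after view 2 [z-axis, 46 of 64 cells solid] → remaining = 134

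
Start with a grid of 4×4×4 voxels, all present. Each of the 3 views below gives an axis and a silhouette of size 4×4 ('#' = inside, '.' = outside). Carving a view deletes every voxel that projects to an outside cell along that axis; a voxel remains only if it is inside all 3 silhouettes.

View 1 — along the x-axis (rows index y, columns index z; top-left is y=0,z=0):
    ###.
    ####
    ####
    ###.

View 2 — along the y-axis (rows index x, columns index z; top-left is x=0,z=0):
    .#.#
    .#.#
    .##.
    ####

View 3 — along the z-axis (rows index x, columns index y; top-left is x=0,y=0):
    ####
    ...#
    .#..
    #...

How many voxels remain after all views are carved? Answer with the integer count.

before carving: 64 voxels (4×4×4)
[1] x-view keeps 14 columns → grid now 56
[2] y-view keeps 10 columns → grid now 34
[3] z-view keeps 7 columns → grid now 12

remaining voxels: 12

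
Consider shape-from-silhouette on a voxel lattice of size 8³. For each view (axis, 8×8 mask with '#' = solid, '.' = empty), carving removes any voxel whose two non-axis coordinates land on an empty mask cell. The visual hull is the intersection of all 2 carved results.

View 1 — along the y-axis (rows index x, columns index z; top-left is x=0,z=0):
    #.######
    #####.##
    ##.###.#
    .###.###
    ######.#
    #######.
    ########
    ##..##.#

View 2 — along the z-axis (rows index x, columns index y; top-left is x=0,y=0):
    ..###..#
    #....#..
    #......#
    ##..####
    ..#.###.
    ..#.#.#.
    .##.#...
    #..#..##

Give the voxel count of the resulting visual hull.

remaining voxels: 183

full grid |V| = 512
  1. axis=1 (XZ plane), |mask|=53  ⇒  voxels=424
  2. axis=2 (XY plane), |mask|=28  ⇒  voxels=183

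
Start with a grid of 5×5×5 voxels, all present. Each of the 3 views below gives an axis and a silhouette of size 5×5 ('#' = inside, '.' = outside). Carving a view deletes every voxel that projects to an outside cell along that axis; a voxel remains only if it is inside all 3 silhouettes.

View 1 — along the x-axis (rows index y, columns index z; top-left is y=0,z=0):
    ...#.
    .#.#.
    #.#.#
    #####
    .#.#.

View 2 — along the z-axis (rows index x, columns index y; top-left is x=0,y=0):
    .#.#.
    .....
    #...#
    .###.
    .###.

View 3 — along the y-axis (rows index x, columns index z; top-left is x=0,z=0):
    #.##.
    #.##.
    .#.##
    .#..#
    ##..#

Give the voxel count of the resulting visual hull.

|visual hull| = 17

full grid |V| = 125
V1 x: intersect with YZ mask (13 set) -- 65 left
V2 z: intersect with XY mask (10 set) -- 30 left
V3 y: intersect with XZ mask (14 set) -- 17 left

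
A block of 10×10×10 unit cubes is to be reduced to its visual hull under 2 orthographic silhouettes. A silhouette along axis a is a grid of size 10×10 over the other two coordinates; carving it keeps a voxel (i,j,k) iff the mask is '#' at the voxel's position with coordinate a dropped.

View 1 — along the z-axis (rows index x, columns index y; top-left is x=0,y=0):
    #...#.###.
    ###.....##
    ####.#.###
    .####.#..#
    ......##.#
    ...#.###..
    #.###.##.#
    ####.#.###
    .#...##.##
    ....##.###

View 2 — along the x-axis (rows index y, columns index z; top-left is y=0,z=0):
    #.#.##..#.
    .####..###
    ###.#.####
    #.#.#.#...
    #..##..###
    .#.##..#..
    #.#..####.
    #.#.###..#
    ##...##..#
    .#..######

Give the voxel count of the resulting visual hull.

initial block: 10^3 = 1000
step 1: project along z, AND mask (56/100) → |grid| = 560
step 2: project along x, AND mask (58/100) → |grid| = 328

remaining voxels: 328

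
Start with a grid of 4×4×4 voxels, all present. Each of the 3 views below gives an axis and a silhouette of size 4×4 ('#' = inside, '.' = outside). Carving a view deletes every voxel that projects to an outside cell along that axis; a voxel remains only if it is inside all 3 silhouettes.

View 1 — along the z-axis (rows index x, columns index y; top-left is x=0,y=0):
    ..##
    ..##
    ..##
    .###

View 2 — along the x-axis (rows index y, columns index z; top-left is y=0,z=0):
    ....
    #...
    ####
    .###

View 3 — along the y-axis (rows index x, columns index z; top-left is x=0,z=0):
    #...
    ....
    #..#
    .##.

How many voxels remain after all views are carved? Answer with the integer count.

remaining voxels: 8

full grid |V| = 64
after view 1 [z-axis, 9 of 16 cells solid] → remaining = 36
after view 2 [x-axis, 8 of 16 cells solid] → remaining = 29
after view 3 [y-axis, 5 of 16 cells solid] → remaining = 8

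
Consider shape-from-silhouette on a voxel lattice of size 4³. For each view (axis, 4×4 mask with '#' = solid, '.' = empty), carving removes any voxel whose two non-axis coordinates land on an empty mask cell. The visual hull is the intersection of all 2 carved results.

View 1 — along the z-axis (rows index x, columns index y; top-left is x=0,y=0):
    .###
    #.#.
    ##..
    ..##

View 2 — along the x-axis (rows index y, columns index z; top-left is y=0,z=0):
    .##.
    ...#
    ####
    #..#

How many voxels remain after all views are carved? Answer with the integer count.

initial block: 4^3 = 64
step 1: project along z, AND mask (9/16) → |grid| = 36
step 2: project along x, AND mask (9/16) → |grid| = 22

voxel count = 22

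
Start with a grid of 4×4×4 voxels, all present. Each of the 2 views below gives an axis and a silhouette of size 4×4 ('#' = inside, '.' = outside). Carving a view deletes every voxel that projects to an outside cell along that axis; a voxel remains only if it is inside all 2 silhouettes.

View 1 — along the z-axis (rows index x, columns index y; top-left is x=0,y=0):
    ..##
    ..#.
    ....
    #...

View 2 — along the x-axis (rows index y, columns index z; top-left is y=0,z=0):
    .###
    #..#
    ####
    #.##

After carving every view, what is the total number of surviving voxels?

14 voxels

before carving: 64 voxels (4×4×4)
[1] z-view keeps 4 columns → grid now 16
[2] x-view keeps 12 columns → grid now 14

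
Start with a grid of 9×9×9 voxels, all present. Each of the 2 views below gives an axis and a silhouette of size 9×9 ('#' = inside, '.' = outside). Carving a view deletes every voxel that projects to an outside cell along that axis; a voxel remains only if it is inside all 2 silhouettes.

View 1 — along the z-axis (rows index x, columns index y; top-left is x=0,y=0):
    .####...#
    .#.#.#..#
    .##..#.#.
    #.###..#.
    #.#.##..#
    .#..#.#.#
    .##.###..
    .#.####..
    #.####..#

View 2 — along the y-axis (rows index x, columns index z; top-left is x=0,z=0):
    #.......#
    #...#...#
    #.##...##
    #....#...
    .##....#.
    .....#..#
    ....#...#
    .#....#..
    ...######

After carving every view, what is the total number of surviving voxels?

before carving: 729 voxels (9×9×9)
V1 z: intersect with XY mask (43 set) -- 387 left
V2 y: intersect with XZ mask (27 set) -- 131 left

131 voxels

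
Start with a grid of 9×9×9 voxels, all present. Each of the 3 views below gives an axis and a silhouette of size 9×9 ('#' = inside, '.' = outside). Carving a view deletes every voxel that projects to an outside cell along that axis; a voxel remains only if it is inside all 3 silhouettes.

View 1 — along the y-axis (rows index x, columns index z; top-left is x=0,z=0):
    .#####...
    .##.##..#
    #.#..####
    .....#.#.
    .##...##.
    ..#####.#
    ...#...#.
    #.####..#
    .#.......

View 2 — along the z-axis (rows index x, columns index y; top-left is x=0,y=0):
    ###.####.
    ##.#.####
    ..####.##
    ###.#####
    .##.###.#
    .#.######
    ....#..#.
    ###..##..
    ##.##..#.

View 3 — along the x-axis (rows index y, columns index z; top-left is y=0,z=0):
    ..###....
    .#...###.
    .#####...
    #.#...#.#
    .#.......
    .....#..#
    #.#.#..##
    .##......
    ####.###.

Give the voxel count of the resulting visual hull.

remaining voxels: 97

before carving: 729 voxels (9×9×9)
step 1: project along y, AND mask (37/81) → |grid| = 333
step 2: project along z, AND mask (53/81) → |grid| = 227
step 3: project along x, AND mask (33/81) → |grid| = 97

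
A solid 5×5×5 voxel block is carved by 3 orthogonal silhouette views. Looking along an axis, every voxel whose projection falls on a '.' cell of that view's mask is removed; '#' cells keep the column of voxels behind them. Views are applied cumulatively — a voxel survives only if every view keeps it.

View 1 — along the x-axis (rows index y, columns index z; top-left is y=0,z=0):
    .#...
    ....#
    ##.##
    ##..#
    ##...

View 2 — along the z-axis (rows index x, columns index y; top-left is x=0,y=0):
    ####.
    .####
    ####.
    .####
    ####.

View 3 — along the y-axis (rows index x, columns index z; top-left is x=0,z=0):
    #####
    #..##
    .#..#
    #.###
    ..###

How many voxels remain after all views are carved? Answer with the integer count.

33 voxels

start: 5×5×5 = 125 voxels
step 1: project along x, AND mask (11/25) → |grid| = 55
step 2: project along z, AND mask (20/25) → |grid| = 47
step 3: project along y, AND mask (17/25) → |grid| = 33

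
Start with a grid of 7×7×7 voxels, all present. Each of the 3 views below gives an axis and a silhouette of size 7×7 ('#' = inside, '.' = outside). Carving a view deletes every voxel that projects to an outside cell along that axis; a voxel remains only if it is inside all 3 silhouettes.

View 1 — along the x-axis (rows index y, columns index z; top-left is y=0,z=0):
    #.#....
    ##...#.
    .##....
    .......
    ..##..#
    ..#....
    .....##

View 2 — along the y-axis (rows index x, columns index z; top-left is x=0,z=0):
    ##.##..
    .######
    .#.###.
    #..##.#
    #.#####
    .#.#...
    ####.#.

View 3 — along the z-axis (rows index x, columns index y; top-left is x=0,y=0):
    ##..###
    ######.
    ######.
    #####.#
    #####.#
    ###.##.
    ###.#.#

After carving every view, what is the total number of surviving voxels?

45 voxels

initial block: 7^3 = 343
[1] x-view keeps 13 columns → grid now 91
[2] y-view keeps 31 columns → grid now 51
[3] z-view keeps 39 columns → grid now 45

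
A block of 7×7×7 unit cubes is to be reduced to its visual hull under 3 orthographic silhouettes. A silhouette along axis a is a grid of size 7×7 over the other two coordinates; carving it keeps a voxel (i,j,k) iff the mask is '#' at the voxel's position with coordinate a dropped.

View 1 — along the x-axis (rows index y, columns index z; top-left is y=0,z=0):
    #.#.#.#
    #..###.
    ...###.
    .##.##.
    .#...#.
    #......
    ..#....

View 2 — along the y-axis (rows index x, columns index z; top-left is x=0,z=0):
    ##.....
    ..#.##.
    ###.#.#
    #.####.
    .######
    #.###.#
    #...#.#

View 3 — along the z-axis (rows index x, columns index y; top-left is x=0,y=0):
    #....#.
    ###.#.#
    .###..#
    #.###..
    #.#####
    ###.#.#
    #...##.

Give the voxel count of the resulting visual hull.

before carving: 343 voxels (7×7×7)
V1 x: intersect with YZ mask (19 set) -- 133 left
V2 y: intersect with XZ mask (29 set) -- 82 left
V3 z: intersect with XY mask (29 set) -- 54 left

54 voxels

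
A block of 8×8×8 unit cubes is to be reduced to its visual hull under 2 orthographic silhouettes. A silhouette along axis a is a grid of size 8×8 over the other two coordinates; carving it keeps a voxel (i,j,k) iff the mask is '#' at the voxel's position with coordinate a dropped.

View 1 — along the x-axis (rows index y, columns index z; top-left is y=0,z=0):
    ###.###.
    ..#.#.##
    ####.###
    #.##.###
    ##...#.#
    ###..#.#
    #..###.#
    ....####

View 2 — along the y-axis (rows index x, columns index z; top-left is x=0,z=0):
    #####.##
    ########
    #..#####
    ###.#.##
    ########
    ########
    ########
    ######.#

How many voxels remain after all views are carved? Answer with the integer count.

before carving: 512 voxels (8×8×8)
after view 1 [x-axis, 41 of 64 cells solid] → remaining = 328
after view 2 [y-axis, 58 of 64 cells solid] → remaining = 297

voxel count = 297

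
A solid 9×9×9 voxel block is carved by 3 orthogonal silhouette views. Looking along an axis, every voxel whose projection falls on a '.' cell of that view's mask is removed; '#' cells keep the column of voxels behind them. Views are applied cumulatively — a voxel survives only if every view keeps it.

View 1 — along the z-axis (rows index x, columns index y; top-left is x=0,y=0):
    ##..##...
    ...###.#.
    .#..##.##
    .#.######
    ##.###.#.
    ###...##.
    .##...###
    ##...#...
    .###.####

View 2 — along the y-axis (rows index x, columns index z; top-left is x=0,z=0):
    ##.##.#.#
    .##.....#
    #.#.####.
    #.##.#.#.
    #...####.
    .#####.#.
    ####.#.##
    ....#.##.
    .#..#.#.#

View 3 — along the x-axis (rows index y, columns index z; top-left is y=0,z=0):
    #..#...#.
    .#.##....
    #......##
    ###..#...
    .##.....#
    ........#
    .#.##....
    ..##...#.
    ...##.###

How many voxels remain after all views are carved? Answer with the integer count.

remaining voxels: 76

full grid |V| = 729
V1 z: intersect with XY mask (46 set) -- 414 left
V2 y: intersect with XZ mask (45 set) -- 233 left
V3 x: intersect with YZ mask (28 set) -- 76 left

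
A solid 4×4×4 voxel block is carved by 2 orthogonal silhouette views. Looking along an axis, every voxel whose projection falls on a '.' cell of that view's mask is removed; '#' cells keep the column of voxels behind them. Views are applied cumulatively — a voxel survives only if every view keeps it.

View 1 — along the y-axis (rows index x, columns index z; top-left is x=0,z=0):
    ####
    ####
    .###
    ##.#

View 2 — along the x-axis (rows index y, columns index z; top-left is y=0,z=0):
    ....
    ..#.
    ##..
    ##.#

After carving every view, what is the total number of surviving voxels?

voxel count = 21

full grid |V| = 64
[1] y-view keeps 14 columns → grid now 56
[2] x-view keeps 6 columns → grid now 21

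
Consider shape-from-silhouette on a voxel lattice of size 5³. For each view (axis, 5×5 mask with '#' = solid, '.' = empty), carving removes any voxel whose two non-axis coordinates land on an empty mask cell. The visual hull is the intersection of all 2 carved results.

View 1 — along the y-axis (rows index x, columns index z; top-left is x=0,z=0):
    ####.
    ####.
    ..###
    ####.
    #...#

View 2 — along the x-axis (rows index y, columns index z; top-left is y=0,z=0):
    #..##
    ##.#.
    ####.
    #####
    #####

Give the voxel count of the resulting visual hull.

before carving: 125 voxels (5×5×5)
  1. axis=1 (XZ plane), |mask|=17  ⇒  voxels=85
  2. axis=0 (YZ plane), |mask|=20  ⇒  voxels=70

70 voxels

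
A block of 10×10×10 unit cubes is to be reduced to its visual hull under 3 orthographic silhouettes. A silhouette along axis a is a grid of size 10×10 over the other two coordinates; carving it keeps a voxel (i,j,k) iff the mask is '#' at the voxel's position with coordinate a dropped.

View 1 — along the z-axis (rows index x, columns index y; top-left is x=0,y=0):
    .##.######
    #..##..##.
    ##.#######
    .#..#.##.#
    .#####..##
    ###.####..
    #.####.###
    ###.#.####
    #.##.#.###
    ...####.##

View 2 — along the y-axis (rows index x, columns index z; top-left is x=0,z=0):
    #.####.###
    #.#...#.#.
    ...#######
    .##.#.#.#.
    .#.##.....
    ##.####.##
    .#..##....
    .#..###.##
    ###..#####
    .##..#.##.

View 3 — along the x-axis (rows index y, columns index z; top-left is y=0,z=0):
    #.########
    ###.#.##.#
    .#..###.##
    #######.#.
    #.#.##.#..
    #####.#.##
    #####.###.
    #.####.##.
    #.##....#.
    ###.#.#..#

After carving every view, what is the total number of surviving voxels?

full grid |V| = 1000
after view 1 [z-axis, 70 of 100 cells solid] → remaining = 700
after view 2 [y-axis, 57 of 100 cells solid] → remaining = 407
after view 3 [x-axis, 68 of 100 cells solid] → remaining = 267

|visual hull| = 267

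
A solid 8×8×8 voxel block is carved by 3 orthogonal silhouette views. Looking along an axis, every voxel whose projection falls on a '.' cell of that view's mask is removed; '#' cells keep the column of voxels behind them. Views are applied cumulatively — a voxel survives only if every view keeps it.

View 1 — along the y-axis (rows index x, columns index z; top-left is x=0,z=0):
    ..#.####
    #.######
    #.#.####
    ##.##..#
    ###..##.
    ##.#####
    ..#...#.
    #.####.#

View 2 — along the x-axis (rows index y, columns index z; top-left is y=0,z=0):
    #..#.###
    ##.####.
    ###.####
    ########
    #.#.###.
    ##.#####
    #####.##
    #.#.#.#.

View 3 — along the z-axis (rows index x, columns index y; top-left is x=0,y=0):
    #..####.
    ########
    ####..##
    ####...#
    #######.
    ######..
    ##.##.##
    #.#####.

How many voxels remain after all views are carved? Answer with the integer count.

|visual hull| = 214

start: 8×8×8 = 512 voxels
[1] y-view keeps 43 columns → grid now 344
[2] x-view keeps 49 columns → grid now 269
[3] z-view keeps 49 columns → grid now 214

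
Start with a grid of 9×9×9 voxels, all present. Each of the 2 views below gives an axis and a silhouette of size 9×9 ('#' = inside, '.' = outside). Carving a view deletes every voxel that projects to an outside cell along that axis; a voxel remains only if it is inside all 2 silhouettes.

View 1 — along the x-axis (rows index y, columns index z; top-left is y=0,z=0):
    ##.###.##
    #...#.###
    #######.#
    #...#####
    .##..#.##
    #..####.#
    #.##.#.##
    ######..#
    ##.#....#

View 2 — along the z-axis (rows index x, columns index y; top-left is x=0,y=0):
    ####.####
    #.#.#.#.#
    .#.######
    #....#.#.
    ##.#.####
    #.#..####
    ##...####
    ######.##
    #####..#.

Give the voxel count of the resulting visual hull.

voxel count = 338

before carving: 729 voxels (9×9×9)
after view 1 [x-axis, 54 of 81 cells solid] → remaining = 486
after view 2 [z-axis, 56 of 81 cells solid] → remaining = 338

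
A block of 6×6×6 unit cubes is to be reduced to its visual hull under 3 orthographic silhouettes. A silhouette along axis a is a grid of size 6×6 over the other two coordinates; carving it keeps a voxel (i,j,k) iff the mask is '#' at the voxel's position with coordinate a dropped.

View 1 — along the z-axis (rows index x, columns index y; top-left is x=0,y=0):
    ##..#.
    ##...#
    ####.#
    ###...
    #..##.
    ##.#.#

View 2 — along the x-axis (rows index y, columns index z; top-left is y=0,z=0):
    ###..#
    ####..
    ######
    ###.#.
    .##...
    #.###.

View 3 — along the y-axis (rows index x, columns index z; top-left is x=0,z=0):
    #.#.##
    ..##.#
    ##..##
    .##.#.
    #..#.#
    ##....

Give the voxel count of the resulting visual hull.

full grid |V| = 216
carve view 1 (along z, XY-mask fill 21/36): 126 voxels remain
carve view 2 (along x, YZ-mask fill 24/36): 84 voxels remain
carve view 3 (along y, XZ-mask fill 19/36): 43 voxels remain

voxel count = 43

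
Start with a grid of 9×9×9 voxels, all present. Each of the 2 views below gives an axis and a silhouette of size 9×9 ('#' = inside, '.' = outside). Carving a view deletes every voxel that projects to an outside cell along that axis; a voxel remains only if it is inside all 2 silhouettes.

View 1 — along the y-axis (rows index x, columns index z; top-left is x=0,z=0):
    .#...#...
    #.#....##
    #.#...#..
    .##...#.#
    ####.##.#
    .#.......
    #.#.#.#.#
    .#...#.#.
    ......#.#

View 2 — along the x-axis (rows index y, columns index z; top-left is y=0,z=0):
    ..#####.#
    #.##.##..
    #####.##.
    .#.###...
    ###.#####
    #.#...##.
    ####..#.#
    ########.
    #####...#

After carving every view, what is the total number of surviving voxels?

|visual hull| = 189

initial block: 9^3 = 729
after view 1 [y-axis, 31 of 81 cells solid] → remaining = 279
after view 2 [x-axis, 54 of 81 cells solid] → remaining = 189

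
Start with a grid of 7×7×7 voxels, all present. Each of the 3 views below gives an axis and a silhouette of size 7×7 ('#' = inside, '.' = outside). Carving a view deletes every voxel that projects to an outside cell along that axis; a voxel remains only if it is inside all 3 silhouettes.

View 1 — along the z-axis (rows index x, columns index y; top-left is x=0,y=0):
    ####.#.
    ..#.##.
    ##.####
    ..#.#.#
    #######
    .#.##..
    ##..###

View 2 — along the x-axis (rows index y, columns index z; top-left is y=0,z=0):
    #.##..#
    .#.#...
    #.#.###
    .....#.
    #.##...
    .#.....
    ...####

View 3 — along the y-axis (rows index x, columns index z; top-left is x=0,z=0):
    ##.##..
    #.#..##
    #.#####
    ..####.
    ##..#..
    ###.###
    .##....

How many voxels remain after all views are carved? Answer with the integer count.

|visual hull| = 49

full grid |V| = 343
after view 1 [z-axis, 32 of 49 cells solid] → remaining = 224
after view 2 [x-axis, 20 of 49 cells solid] → remaining = 89
after view 3 [y-axis, 29 of 49 cells solid] → remaining = 49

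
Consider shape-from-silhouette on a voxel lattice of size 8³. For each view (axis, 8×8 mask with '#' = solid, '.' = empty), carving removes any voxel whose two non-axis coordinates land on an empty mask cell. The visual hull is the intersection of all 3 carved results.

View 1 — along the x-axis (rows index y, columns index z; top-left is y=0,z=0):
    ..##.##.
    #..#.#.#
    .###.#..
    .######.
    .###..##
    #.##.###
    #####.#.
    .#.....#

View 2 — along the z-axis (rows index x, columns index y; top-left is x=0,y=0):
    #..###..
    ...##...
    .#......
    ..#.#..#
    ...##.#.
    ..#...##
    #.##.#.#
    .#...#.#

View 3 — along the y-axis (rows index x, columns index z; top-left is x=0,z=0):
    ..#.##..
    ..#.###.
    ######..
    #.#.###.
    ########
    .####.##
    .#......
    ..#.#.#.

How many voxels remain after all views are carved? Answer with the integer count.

before carving: 512 voxels (8×8×8)
  1. axis=0 (YZ plane), |mask|=37  ⇒  voxels=296
  2. axis=2 (XY plane), |mask|=24  ⇒  voxels=110
  3. axis=1 (XZ plane), |mask|=36  ⇒  voxels=53

voxel count = 53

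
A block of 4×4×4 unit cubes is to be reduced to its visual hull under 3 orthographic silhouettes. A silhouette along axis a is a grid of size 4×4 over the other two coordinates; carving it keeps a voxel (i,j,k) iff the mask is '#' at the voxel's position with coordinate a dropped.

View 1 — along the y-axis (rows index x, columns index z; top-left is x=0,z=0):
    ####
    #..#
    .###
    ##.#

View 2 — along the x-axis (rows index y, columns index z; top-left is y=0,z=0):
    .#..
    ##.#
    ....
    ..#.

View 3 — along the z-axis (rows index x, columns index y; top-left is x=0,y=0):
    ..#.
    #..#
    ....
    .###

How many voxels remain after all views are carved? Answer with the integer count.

start: 4×4×4 = 64 voxels
carve view 1 (along y, XZ-mask fill 12/16): 48 voxels remain
carve view 2 (along x, YZ-mask fill 5/16): 15 voxels remain
carve view 3 (along z, XY-mask fill 6/16): 3 voxels remain

3 voxels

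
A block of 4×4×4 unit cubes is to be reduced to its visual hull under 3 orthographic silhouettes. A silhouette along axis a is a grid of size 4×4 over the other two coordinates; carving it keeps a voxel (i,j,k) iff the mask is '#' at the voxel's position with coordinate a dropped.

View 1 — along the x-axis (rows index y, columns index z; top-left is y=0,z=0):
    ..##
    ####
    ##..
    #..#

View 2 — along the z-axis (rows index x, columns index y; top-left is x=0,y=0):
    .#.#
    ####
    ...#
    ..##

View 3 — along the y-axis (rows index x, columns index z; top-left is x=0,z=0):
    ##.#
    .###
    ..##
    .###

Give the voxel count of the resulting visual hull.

remaining voxels: 15

start: 4×4×4 = 64 voxels
  1. axis=0 (YZ plane), |mask|=10  ⇒  voxels=40
  2. axis=2 (XY plane), |mask|=9  ⇒  voxels=22
  3. axis=1 (XZ plane), |mask|=11  ⇒  voxels=15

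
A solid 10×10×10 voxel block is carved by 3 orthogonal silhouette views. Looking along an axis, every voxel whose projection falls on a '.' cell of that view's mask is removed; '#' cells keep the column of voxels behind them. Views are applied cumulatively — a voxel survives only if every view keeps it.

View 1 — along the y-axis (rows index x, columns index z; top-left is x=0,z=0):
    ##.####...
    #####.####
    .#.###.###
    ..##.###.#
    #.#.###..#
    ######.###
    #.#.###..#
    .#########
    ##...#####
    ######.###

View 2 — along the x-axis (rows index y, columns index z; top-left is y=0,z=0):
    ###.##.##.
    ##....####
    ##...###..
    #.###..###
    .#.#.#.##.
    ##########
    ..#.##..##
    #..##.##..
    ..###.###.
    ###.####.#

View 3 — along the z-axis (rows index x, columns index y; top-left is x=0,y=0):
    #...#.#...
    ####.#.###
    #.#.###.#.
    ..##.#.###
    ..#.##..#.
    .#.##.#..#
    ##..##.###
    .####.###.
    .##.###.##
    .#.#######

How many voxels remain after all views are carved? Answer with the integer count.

start: 10×10×10 = 1000 voxels
  1. axis=1 (XZ plane), |mask|=74  ⇒  voxels=740
  2. axis=0 (YZ plane), |mask|=64  ⇒  voxels=470
  3. axis=2 (XY plane), |mask|=61  ⇒  voxels=296

296 voxels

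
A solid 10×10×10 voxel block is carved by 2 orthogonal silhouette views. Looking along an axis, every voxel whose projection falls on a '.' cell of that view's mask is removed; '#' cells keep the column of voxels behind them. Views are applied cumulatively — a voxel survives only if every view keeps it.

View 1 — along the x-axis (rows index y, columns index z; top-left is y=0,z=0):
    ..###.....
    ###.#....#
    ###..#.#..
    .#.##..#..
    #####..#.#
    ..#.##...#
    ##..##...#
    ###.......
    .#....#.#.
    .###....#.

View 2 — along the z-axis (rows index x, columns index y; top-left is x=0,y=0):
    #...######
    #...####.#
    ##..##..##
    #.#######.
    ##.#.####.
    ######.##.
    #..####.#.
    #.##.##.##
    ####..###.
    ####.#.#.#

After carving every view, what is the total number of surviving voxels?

|visual hull| = 286

full grid |V| = 1000
after view 1 [x-axis, 43 of 100 cells solid] → remaining = 430
after view 2 [z-axis, 69 of 100 cells solid] → remaining = 286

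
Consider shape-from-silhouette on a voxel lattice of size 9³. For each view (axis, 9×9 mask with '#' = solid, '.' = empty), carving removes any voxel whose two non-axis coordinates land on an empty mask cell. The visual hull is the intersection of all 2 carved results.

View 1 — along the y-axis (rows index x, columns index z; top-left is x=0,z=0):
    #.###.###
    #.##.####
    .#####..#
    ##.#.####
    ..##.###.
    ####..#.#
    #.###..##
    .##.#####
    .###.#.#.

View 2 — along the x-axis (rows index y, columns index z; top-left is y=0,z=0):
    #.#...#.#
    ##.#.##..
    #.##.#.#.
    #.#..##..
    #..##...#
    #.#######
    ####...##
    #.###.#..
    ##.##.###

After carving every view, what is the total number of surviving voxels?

|visual hull| = 303

initial block: 9^3 = 729
step 1: project along y, AND mask (56/81) → |grid| = 504
step 2: project along x, AND mask (48/81) → |grid| = 303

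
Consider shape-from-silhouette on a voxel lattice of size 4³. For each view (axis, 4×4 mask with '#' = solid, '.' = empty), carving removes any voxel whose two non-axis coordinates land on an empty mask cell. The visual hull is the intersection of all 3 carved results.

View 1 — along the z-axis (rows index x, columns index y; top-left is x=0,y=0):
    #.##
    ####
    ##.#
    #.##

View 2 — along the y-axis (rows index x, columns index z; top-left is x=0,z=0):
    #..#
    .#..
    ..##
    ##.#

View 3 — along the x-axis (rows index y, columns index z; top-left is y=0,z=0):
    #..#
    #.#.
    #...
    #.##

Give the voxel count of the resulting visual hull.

full grid |V| = 64
step 1: project along z, AND mask (13/16) → |grid| = 52
step 2: project along y, AND mask (8/16) → |grid| = 25
step 3: project along x, AND mask (8/16) → |grid| = 14

14 voxels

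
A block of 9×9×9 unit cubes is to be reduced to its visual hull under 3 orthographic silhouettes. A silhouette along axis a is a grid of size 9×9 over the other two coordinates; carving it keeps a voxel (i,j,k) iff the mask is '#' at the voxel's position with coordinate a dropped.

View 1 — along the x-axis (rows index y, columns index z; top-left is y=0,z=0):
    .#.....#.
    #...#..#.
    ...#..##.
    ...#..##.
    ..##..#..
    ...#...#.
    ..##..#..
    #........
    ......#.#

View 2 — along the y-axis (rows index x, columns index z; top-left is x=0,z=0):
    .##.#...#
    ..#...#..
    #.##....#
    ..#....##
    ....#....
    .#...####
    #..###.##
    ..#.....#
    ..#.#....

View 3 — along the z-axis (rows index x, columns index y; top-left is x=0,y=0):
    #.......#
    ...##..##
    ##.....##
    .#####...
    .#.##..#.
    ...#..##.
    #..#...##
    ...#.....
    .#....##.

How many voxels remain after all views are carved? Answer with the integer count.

before carving: 729 voxels (9×9×9)
after view 1 [x-axis, 22 of 81 cells solid] → remaining = 198
after view 2 [y-axis, 29 of 81 cells solid] → remaining = 63
after view 3 [z-axis, 30 of 81 cells solid] → remaining = 25

voxel count = 25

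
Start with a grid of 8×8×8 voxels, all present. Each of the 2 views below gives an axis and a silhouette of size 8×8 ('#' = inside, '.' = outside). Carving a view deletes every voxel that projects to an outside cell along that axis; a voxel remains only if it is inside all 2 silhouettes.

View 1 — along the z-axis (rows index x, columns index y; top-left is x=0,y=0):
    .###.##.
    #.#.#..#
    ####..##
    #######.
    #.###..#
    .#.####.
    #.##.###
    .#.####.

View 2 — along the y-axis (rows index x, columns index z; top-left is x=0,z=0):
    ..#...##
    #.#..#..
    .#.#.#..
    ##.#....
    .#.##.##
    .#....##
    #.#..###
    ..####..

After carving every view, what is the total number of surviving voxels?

156 voxels

start: 8×8×8 = 512 voxels
after view 1 [z-axis, 43 of 64 cells solid] → remaining = 344
after view 2 [y-axis, 29 of 64 cells solid] → remaining = 156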